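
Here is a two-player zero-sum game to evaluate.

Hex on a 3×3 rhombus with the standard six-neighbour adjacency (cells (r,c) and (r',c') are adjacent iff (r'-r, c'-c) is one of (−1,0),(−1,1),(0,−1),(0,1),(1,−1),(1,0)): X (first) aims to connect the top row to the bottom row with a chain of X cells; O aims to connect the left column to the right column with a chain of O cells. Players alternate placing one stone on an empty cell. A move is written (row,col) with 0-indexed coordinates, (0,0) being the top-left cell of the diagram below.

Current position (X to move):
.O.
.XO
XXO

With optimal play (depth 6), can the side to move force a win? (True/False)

p1 X@[.O./.XO/XXO]: (0,0)[XO./.XO/XXO]+1* (0,2)[.OX/.XO/XXO]+1 (1,0)[.O./XXO/XXO]+1
p2 O@[XO./.XO/XXO]: (0,2)[XOO/.XO/XXO]-1* (1,0)[XO./OXO/XXO]-1
p3 X@[XOO/.XO/XXO]: (1,0)[XOO/XXO/XXO]+1*
p4 O@[XOO/XXO/XXO] terminal -1; root [.O./.XO/XXO] d6

X winning at [.O./.XO/XXO]: True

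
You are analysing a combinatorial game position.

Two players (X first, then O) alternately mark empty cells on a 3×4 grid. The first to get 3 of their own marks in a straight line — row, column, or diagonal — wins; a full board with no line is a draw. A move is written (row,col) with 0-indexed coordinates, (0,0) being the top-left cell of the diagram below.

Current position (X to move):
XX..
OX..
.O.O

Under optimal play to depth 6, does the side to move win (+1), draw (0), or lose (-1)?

value(XX../OX../.O.O, X) = +1

p1 X@[XX../OX../.O.O]: (0,2)[XXX./OX../.O.O]+1* (0,3)[XX.X/OX../.O.O]-1 (1,2)[XX../OXX./.O.O]-1 (1,3)[XX../OX.X/.O.O]-1 (2,0)[XX../OX../XO.O]-1 (2,2)[XX../OX../.OXO]+1
p2 O@[XXX./OX../.O.O] terminal -1; root [XX../OX../.O.O] d6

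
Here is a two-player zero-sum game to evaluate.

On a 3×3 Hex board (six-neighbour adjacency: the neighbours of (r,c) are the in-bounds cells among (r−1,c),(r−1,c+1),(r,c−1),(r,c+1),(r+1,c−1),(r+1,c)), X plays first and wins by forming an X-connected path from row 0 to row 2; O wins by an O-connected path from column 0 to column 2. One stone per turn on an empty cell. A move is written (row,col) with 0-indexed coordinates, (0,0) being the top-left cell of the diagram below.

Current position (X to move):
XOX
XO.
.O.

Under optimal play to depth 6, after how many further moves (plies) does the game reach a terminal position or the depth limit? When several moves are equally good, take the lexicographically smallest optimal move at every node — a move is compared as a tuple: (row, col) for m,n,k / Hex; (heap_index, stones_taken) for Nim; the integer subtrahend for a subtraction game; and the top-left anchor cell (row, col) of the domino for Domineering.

ply 1, X at XOX/XO./.O. | (1,2)=+1→XOX/XOX/.O.*; (2,0)=+1→XOX/XO./XO.; (2,2)=+1→XOX/XO./.OX
ply 2, O at XOX/XOX/.O. | (2,0)=-1→XOX/XOX/OO.*; (2,2)=-1→XOX/XOX/.OO
ply 3, X at XOX/XOX/OO. | (2,2)=+1→XOX/XOX/OOX*
ply 4: XOX/XOX/OOX is terminal -1 (O); from XOX/XO./.O. depth 6

PV length from [XOX/XO./.O.]: 3 plies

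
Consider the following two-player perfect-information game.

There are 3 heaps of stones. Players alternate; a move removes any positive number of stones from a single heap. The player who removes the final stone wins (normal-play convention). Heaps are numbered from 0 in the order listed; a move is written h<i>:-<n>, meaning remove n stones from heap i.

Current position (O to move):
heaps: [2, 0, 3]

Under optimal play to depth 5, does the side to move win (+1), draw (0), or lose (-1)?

p1 O@[(2,0,3)]: h0:-1[(1,0,3)]-1 h0:-2[(0,0,3)]-1 h2:-1[(2,0,2)]+1* h2:-2[(2,0,1)]-1 h2:-3[(2,0,0)]-1
p2 X@[(2,0,2)]: h0:-1[(1,0,2)]-1* h0:-2[(0,0,2)]-1 h2:-1[(2,0,1)]-1 h2:-2[(2,0,0)]-1
p3 O@[(1,0,2)]: h0:-1[(0,0,2)]-1 h2:-1[(1,0,1)]+1* h2:-2[(1,0,0)]-1
p4 X@[(1,0,1)]: h0:-1[(0,0,1)]-1* h2:-1[(1,0,0)]-1
p5 O@[(0,0,1)]: h2:-1[(0,0,0)]+1*
p6 X@[(0,0,0)] terminal -1; root [(2,0,3)] d5

value((2,0,3), O) = +1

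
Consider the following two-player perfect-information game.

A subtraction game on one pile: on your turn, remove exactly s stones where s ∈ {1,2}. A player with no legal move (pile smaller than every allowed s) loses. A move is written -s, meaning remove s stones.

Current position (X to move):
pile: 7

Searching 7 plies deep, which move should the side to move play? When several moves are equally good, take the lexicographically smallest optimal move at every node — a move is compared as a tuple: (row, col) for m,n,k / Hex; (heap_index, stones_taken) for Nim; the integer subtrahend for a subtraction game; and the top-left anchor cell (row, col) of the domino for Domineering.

p1 X@[7]: -1[6]+1* -2[5]-1
p2 O@[6]: -1[5]-1* -2[4]-1
p3 X@[5]: -1[4]-1 -2[3]+1*
p4 O@[3]: -1[2]-1* -2[1]-1
p5 X@[2]: -1[1]-1 -2[0]+1*
p6 O@[0] terminal -1; root [7] d7

X's best at [7]: -1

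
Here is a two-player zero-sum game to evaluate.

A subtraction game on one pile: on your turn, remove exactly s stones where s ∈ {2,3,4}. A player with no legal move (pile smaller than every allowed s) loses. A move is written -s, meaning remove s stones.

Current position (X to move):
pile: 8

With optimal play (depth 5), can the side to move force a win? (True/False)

X winning at [8]: True

p1 X@[8]: -2[6]+1* -3[5]-1 -4[4]-1
p2 O@[6]: -2[4]-1* -3[3]-1 -4[2]-1
p3 X@[4]: -2[2]-1 -3[1]+1* -4[0]+1
p4 O@[1] terminal -1; root [8] d5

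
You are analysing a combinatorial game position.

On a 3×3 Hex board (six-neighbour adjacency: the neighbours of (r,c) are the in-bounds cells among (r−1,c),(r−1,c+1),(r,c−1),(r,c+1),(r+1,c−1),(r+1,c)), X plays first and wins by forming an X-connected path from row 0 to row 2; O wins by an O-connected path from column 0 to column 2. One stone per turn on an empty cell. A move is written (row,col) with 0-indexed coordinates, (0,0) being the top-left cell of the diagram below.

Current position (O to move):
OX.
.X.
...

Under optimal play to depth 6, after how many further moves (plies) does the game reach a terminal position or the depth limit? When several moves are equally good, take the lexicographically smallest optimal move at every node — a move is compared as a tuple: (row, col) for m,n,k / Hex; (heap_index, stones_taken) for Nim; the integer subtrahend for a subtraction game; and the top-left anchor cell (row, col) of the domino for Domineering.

ply 1, O at OX./.X./... | (0,2)=-1→OXO/.X./...*; (1,0)=-1→OX./OX./...; (1,2)=-1→OX./.XO/...; (2,0)=-1→OX./.X./O..; (2,1)=-1→OX./.X./.O.; (2,2)=-1→OX./.X./..O
ply 2, X at OXO/.X./... | (1,0)=+1→OXO/XX./...*; (1,2)=+1→OXO/.XX/...; (2,0)=+1→OXO/.X./X..; (2,1)=+1→OXO/.X./.X.; (2,2)=+1→OXO/.X./..X
ply 3, O at OXO/XX./... | (1,2)=-1→OXO/XXO/...*; (2,0)=-1→OXO/XX./O..; (2,1)=-1→OXO/XX./.O.; (2,2)=-1→OXO/XX./..O
ply 4, X at OXO/XXO/... | (2,0)=+1→OXO/XXO/X..*; (2,1)=+1→OXO/XXO/.X.; (2,2)=+1→OXO/XXO/..X
ply 5: OXO/XXO/X.. is terminal -1 (O); from OX./.X./... depth 6

PV length from [OX./.X./...]: 4 plies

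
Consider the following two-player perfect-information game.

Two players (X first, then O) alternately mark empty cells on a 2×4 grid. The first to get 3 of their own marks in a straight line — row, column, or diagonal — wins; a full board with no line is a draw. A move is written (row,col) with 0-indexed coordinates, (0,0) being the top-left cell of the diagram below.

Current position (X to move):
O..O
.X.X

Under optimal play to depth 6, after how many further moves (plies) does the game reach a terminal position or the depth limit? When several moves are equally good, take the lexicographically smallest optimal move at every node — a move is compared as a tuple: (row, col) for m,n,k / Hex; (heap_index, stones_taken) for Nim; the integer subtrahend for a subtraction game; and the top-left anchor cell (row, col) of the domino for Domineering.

PV length from [O..O/.X.X]: 1 ply

p1 X@[O..O/.X.X]: (0,1)[OX.O/.X.X]+0 (0,2)[O.XO/.X.X]+0 (1,0)[O..O/XX.X]+0 (1,2)[O..O/.XXX]+1*
p2 O@[O..O/.XXX] terminal -1; root [O..O/.X.X] d6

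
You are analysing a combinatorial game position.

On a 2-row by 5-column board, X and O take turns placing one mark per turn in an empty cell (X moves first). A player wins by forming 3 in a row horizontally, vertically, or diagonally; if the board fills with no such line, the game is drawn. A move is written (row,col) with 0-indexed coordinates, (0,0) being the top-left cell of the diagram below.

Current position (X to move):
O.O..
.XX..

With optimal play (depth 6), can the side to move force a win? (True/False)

ply 1, X at O.O../.XX.. | (0,1)=+1→OXO../.XX..*; (0,3)=-1→O.OX./.XX..; (0,4)=-1→O.O.X/.XX..; (1,0)=+1→O.O../XXX..; (1,3)=+1→O.O../.XXX.; (1,4)=-1→O.O../.XX.X
ply 2, O at OXO../.XX.. | (0,3)=-1→OXOO./.XX..*; (0,4)=-1→OXO.O/.XX..; (1,0)=-1→OXO../OXX..; (1,3)=-1→OXO../.XXO.; (1,4)=-1→OXO../.XX.O
ply 3, X at OXOO./.XX.. | (0,4)=+1→OXOOX/.XX..*; (1,0)=+1→OXOO./XXX..; (1,3)=+1→OXOO./.XXX.; (1,4)=-1→OXOO./.XX.X
ply 4, O at OXOOX/.XX.. | (1,0)=-1→OXOOX/OXX..*; (1,3)=-1→OXOOX/.XXO.; (1,4)=-1→OXOOX/.XX.O
ply 5, X at OXOOX/OXX.. | (1,3)=+1→OXOOX/OXXX.*; (1,4)=+0→OXOOX/OXX.X
ply 6: OXOOX/OXXX. is terminal -1 (O); from O.O../.XX.. depth 6

X winning at [O.O../.XX..]: True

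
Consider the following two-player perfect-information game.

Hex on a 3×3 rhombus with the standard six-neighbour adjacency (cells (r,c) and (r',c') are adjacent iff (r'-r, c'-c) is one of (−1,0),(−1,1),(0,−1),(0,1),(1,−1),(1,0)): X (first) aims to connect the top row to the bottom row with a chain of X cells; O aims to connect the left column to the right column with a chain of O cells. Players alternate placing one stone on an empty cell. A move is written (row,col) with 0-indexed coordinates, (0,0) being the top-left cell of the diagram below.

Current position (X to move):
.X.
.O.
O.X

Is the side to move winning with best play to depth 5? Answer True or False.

[.X./.O./O.X] X move#1: (0,0):-1/XX./.O./O.X*, (0,2):-1/.XX/.O./O.X, (1,0):-1/.X./XO./O.X, (1,2):-1/.X./.OX/O.X, (2,1):-1/.X./.O./OXX
[XX./.O./O.X] O move#2: (0,2):+1/XXO/.O./O.X*, (1,0):+1/XX./OO./O.X, (1,2):+1/XX./.OO/O.X, (2,1):+1/XX./.O./OOX
[XXO/.O./O.X] end (terminal -1, X#3); searched .X./.O./O.X to 5

X winning at [.X./.O./O.X]: False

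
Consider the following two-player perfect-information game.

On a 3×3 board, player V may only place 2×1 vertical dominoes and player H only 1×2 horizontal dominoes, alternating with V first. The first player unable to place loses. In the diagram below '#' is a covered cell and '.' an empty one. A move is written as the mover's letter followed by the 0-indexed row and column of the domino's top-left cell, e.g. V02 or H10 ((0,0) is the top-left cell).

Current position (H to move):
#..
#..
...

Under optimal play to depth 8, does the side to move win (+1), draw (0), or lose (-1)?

[#../#../...] H move#1: H01:-1/###/#../..., H11:+1/#../###/...*, H20:-1/#../#../##., H21:-1/#../#../.##
[#../###/...] end (terminal -1, V#2); searched #../#../... to 8

value(#../#../..., H) = +1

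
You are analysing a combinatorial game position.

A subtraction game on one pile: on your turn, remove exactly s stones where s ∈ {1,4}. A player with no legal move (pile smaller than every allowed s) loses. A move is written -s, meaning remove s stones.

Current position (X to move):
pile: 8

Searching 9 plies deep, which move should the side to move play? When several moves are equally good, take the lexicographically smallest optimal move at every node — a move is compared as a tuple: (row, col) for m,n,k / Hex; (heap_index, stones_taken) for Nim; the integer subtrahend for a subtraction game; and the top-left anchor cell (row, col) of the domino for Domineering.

p1 X@[8]: -1[7]+1* -4[4]-1
p2 O@[7]: -1[6]-1* -4[3]-1
p3 X@[6]: -1[5]+1* -4[2]+1
p4 O@[5]: -1[4]-1* -4[1]-1
p5 X@[4]: -1[3]-1 -4[0]+1*
p6 O@[0] terminal -1; root [8] d9

X's best at [8]: -1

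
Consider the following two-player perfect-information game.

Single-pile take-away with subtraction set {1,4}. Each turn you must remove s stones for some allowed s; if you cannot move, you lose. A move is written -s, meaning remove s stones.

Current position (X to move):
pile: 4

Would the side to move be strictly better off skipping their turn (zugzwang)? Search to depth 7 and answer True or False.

p1 X@[4]: -1[3]-1 -4[0]+1*
p2 O@[0] terminal -1; root [4] d7
if X skipped the turn, O would face:
~ p1 O@[4]: -1[3]-1 -4[0]+1*
~ p2 X@[0] terminal -1; root [4] d7
compare (X): move=+1 vs pass=-1

zugzwang(4, X) = False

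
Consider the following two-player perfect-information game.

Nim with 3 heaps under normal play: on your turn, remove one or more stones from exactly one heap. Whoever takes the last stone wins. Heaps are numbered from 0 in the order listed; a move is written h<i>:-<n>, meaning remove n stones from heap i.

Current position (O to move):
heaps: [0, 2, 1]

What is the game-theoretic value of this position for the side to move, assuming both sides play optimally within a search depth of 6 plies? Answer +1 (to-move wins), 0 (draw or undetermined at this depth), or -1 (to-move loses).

[(0,2,1)] O move#1: h1:-1:+1/(0,1,1)*, h1:-2:-1/(0,0,1), h2:-1:-1/(0,2,0)
[(0,1,1)] X move#2: h1:-1:-1/(0,0,1)*, h2:-1:-1/(0,1,0)
[(0,0,1)] O move#3: h2:-1:+1/(0,0,0)*
[(0,0,0)] end (terminal -1, X#4); searched (0,2,1) to 6

value((0,2,1), O) = +1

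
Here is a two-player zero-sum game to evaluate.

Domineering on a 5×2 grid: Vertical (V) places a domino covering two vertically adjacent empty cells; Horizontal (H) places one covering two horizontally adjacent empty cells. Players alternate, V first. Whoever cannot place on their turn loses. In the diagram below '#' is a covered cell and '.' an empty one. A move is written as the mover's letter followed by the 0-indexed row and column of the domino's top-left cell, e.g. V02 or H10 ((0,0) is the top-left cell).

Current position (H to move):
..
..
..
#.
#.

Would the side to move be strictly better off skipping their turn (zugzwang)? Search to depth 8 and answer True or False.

zugzwang(../../../#./#., H) = False

p1 H@[../../../#./#.]: H00[##/../../#./#.]-1 H10[../##/../#./#.]+1* H20[../../##/#./#.]-1
p2 V@[../##/../#./#.]: V21[../##/.#/##/#.]-1* V31[../##/../##/##]-1
p3 H@[../##/.#/##/#.]: H00[##/##/.#/##/#.]+1*
p4 V@[##/##/.#/##/#.] terminal -1; root [../../../#./#.] d8
if H skipped the turn, V would face:
~ p1 V@[../../../#./#.]: V00[#./#./../#./#.]+1* V01[.#/.#/../#./#.]+1 V10[../#./#./#./#.]+1 V11[../.#/.#/#./#.]+1 V21[../../.#/##/#.]-1 V31[../../../##/##]-1
~ p2 H@[#./#./../#./#.]: H20[#./#./##/#./#.]-1*
~ p3 V@[#./#./##/#./#.]: V01[##/##/##/#./#.]+1* V31[#./#./##/##/##]+1
~ p4 H@[##/##/##/#./#.] terminal -1; root [../../../#./#.] d8
compare (H): move=+1 vs pass=-1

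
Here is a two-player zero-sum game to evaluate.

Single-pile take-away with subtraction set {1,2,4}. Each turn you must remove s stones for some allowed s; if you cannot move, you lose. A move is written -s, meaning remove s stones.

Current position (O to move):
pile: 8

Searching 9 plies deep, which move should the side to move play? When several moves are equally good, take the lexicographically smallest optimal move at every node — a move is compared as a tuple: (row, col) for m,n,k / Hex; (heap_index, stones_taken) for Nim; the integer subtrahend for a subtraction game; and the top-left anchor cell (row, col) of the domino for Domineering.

[8] O move#1: -1:-1/7, -2:+1/6*, -4:-1/4
[6] X move#2: -1:-1/5*, -2:-1/4, -4:-1/2
[5] O move#3: -1:-1/4, -2:+1/3*, -4:-1/1
[3] X move#4: -1:-1/2*, -2:-1/1
[2] O move#5: -1:-1/1, -2:+1/0*
[0] end (terminal -1, X#6); searched 8 to 9

O's best at [8]: -2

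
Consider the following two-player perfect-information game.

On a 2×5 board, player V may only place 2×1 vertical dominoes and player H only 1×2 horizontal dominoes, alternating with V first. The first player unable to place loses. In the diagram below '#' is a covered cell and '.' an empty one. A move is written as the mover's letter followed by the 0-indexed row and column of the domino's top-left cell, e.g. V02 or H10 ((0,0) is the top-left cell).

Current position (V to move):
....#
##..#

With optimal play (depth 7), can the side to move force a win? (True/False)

p1 V@[....#/##..#]: V02[..#.#/###.#]+1* V03[...##/##.##]-1
p2 H@[..#.#/###.#]: H00[###.#/###.#]-1*
p3 V@[###.#/###.#]: V03[#####/#####]+1*
p4 H@[#####/#####] terminal -1; root [....#/##..#] d7

V winning at [....#/##..#]: True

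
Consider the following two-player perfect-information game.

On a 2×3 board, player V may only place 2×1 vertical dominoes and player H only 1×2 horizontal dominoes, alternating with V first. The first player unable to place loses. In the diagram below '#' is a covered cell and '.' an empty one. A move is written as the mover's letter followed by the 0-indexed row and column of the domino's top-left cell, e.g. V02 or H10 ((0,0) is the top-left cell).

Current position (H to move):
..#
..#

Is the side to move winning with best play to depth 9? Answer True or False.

[..#/..#] H move#1: H00:+1/###/..#*, H10:+1/..#/###
[###/..#] end (terminal -1, V#2); searched ..#/..# to 9

H winning at [..#/..#]: True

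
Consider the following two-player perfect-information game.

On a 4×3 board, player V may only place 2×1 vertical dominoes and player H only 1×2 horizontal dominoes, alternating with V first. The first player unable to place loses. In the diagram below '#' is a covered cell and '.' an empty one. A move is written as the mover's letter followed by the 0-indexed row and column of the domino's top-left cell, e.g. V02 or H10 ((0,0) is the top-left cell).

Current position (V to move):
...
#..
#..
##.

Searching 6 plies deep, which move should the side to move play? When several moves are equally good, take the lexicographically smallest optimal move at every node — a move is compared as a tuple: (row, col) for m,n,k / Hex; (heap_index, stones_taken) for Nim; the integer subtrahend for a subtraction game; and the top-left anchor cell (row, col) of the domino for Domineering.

p1 V@[.../#../#../##.]: V01[.#./##./#../##.]+1* V02[..#/#.#/#../##.]+1 V11[.../##./##./##.]+1 V12[.../#.#/#.#/##.]+1 V22[.../#../#.#/###]-1
p2 H@[.#./##./#../##.]: H21[.#./##./###/##.]-1*
p3 V@[.#./##./###/##.]: V02[.##/###/###/##.]+1*
p4 H@[.##/###/###/##.] terminal -1; root [.../#../#../##.] d6

V's best at [.../#../#../##.]: V01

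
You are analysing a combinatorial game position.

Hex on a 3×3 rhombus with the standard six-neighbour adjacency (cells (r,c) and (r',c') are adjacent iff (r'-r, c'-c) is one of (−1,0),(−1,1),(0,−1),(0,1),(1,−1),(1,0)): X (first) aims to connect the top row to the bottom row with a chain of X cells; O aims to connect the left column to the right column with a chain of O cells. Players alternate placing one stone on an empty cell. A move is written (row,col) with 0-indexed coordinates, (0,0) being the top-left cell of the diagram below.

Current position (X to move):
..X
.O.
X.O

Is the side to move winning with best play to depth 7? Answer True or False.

X winning at [..X/.O./X.O]: True

[..X/.O./X.O] X move#1: (0,0):-1/X.X/.O./X.O, (0,1):-1/.XX/.O./X.O, (1,0):+1/..X/XO./X.O*, (1,2):+1/..X/.OX/X.O, (2,1):+1/..X/.O./XXO
[..X/XO./X.O] O move#2: (0,0):-1/O.X/XO./X.O*, (0,1):-1/.OX/XO./X.O, (1,2):-1/..X/XOO/X.O, (2,1):-1/..X/XO./XOO
[O.X/XO./X.O] X move#3: (0,1):+1/OXX/XO./X.O*, (1,2):+1/O.X/XOX/X.O, (2,1):+1/O.X/XO./XXO
[OXX/XO./X.O] end (terminal -1, O#4); searched ..X/.O./X.O to 7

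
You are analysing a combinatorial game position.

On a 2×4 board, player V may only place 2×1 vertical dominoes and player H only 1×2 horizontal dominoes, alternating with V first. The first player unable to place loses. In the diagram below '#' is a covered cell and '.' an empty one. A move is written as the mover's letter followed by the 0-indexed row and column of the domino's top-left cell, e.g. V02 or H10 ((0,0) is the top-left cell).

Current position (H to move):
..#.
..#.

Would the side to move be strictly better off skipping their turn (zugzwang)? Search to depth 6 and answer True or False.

p1 H@[..#./..#.]: H00[###./..#.]+1* H10[..#./###.]+1
p2 V@[###./..#.]: V03[####/..##]-1*
p3 H@[####/..##]: H10[####/####]+1*
p4 V@[####/####] terminal -1; root [..#./..#.] d6
suppose H passes — search the same position with V to move:
pass> p1 V@[..#./..#.]: V00[#.#./#.#.]+1* V01[.##./.##.]+1 V03[..##/..##]-1
pass> p2 H@[#.#./#.#.] terminal -1; root [..#./..#.] d6
for H: play +1, pass -1

zugzwang(..#./..#., H) = False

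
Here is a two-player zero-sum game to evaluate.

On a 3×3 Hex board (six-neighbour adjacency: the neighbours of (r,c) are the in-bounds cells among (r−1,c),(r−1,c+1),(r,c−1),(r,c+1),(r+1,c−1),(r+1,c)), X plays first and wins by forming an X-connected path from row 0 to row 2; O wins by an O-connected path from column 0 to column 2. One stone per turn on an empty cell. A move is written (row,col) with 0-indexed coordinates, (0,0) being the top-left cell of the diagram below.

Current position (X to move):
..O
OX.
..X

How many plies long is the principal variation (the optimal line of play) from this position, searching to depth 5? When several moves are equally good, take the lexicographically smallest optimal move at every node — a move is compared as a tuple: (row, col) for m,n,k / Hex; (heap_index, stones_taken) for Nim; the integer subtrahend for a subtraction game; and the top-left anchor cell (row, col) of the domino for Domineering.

PV length from [..O/OX./..X]: 3 plies

[..O/OX./..X] X move#1: (0,0):-1/X.O/OX./..X, (0,1):+1/.XO/OX./..X*, (1,2):-1/..O/OXX/..X, (2,0):-1/..O/OX./X.X, (2,1):-1/..O/OX./.XX
[.XO/OX./..X] O move#2: (0,0):-1/OXO/OX./..X*, (1,2):-1/.XO/OXO/..X, (2,0):-1/.XO/OX./O.X, (2,1):-1/.XO/OX./.OX
[OXO/OX./..X] X move#3: (1,2):+1/OXO/OXX/..X*, (2,0):+1/OXO/OX./X.X, (2,1):+1/OXO/OX./.XX
[OXO/OXX/..X] end (terminal -1, O#4); searched ..O/OX./..X to 5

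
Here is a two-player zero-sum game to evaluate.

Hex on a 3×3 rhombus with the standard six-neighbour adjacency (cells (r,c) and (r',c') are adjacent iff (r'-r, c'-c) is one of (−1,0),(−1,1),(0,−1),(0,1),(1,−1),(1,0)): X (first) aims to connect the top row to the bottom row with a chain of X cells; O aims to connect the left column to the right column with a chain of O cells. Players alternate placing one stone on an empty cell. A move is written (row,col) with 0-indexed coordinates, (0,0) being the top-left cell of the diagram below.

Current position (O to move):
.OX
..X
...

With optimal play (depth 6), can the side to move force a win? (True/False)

O winning at [.OX/..X/...]: False

p1 O@[.OX/..X/...]: (0,0)[OOX/..X/...]-1* (1,0)[.OX/O.X/...]-1 (1,1)[.OX/.OX/...]-1 (2,0)[.OX/..X/O..]-1 (2,1)[.OX/..X/.O.]-1 (2,2)[.OX/..X/..O]-1
p2 X@[OOX/..X/...]: (1,0)[OOX/X.X/...]+1* (1,1)[OOX/.XX/...]+1 (2,0)[OOX/..X/X..]+1 (2,1)[OOX/..X/.X.]+1 (2,2)[OOX/..X/..X]+1
p3 O@[OOX/X.X/...]: (1,1)[OOX/XOX/...]-1* (2,0)[OOX/X.X/O..]-1 (2,1)[OOX/X.X/.O.]-1 (2,2)[OOX/X.X/..O]-1
p4 X@[OOX/XOX/...]: (2,0)[OOX/XOX/X..]+1* (2,1)[OOX/XOX/.X.]+1 (2,2)[OOX/XOX/..X]+1
p5 O@[OOX/XOX/X..]: (2,1)[OOX/XOX/XO.]-1* (2,2)[OOX/XOX/X.O]-1
p6 X@[OOX/XOX/XO.]: (2,2)[OOX/XOX/XOX]+1*
p7 O@[OOX/XOX/XOX] terminal -1; root [.OX/..X/...] d6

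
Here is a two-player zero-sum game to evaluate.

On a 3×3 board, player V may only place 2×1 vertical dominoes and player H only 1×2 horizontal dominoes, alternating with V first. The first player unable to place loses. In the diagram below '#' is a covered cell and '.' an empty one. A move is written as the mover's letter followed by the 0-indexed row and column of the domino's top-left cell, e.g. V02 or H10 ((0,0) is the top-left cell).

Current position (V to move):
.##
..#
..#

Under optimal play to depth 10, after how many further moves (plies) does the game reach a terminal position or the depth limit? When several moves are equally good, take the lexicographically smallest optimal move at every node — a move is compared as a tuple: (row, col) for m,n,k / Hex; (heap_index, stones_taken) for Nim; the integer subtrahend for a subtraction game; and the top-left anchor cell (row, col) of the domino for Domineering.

PV length from [.##/..#/..#]: 1 ply

[.##/..#/..#] V move#1: V00:-1/###/#.#/..#, V10:+1/.##/#.#/#.#*, V11:+1/.##/.##/.##
[.##/#.#/#.#] end (terminal -1, H#2); searched .##/..#/..# to 10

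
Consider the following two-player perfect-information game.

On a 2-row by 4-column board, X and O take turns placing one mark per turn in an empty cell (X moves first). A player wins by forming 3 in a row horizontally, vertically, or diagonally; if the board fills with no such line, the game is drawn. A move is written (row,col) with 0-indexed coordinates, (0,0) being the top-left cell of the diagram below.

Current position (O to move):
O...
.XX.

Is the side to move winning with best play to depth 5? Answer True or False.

[O.../.XX.] O move#1: (0,1):-1/OO../.XX.*, (0,2):-1/O.O./.XX., (0,3):-1/O..O/.XX., (1,0):-1/O.../OXX., (1,3):-1/O.../.XXO
[OO../.XX.] X move#2: (0,2):+1/OOX./.XX.*, (0,3):-1/OO.X/.XX., (1,0):+1/OO../XXX., (1,3):+1/OO../.XXX
[OOX./.XX.] O move#3: (0,3):-1/OOXO/.XX.*, (1,0):-1/OOX./OXX., (1,3):-1/OOX./.XXO
[OOXO/.XX.] X move#4: (1,0):+1/OOXO/XXX.*, (1,3):+1/OOXO/.XXX
[OOXO/XXX.] end (terminal -1, O#5); searched O.../.XX. to 5

O winning at [O.../.XX.]: False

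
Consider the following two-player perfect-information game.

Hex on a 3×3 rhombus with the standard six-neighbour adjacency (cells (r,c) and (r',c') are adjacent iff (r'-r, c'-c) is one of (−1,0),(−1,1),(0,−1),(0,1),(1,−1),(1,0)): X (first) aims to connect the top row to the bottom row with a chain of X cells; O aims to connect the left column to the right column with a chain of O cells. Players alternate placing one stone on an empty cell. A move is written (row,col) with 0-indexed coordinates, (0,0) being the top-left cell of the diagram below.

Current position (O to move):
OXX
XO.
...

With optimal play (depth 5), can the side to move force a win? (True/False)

p1 O@[OXX/XO./...]: (1,2)[OXX/XOO/...]-1* (2,0)[OXX/XO./O..]-1 (2,1)[OXX/XO./.O.]-1 (2,2)[OXX/XO./..O]-1
p2 X@[OXX/XOO/...]: (2,0)[OXX/XOO/X..]+1* (2,1)[OXX/XOO/.X.]-1 (2,2)[OXX/XOO/..X]-1
p3 O@[OXX/XOO/X..] terminal -1; root [OXX/XO./...] d5

O winning at [OXX/XO./...]: False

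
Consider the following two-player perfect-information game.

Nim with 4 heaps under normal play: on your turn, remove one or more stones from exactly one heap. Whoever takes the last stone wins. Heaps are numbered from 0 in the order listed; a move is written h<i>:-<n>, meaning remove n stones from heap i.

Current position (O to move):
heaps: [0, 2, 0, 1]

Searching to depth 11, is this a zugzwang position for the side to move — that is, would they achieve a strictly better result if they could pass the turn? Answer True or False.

[(0,2,0,1)] O move#1: h1:-1:+1/(0,1,0,1)*, h1:-2:-1/(0,0,0,1), h3:-1:-1/(0,2,0,0)
[(0,1,0,1)] X move#2: h1:-1:-1/(0,0,0,1)*, h3:-1:-1/(0,1,0,0)
[(0,0,0,1)] O move#3: h3:-1:+1/(0,0,0,0)*
[(0,0,0,0)] end (terminal -1, X#4); searched (0,2,0,1) to 11
pass branch (X moves first from the same position):
  | [(0,2,0,1)] X move#1: h1:-1:+1/(0,1,0,1)*, h1:-2:-1/(0,0,0,1), h3:-1:-1/(0,2,0,0)
  | [(0,1,0,1)] O move#2: h1:-1:-1/(0,0,0,1)*, h3:-1:-1/(0,1,0,0)
  | [(0,0,0,1)] X move#3: h3:-1:+1/(0,0,0,0)*
  | [(0,0,0,0)] end (terminal -1, O#4); searched (0,2,0,1) to 11
O moving scores +1; O passing scores -1

zugzwang((0,2,0,1), O) = False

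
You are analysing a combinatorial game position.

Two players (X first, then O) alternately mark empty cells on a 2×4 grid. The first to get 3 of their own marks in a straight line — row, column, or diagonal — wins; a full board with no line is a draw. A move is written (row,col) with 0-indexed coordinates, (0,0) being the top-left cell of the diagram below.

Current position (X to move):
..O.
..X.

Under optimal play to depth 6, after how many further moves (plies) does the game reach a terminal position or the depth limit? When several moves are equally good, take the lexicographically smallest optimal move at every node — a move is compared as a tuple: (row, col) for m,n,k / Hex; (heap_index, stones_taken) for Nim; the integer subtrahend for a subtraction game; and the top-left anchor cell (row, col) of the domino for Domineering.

PV length from [..O./..X.]: 5 plies

[..O./..X.] X move#1: (0,0):+0/X.O./..X., (0,1):+0/.XO./..X., (0,3):+0/..OX/..X., (1,0):+0/..O./X.X., (1,1):+1/..O./.XX.*, (1,3):+0/..O./..XX
[..O./.XX.] O move#2: (0,0):-1/O.O./.XX.*, (0,1):-1/.OO./.XX., (0,3):-1/..OO/.XX., (1,0):-1/..O./OXX., (1,3):-1/..O./.XXO
[O.O./.XX.] X move#3: (0,1):+1/OXO./.XX.*, (0,3):-1/O.OX/.XX., (1,0):+1/O.O./XXX., (1,3):+1/O.O./.XXX
[OXO./.XX.] O move#4: (0,3):-1/OXOO/.XX.*, (1,0):-1/OXO./OXX., (1,3):-1/OXO./.XXO
[OXOO/.XX.] X move#5: (1,0):+1/OXOO/XXX.*, (1,3):+1/OXOO/.XXX
[OXOO/XXX.] end (terminal -1, O#6); searched ..O./..X. to 6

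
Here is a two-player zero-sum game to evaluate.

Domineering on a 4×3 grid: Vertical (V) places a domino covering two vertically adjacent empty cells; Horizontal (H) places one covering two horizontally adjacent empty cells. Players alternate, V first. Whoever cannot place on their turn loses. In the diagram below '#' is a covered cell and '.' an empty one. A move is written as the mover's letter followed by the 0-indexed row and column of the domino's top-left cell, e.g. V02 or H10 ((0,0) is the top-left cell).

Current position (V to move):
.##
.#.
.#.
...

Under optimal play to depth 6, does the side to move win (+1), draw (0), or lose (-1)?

ply 1, V at .##/.#./.#./... | V00=+1→###/##./.#./...*; V10=+1→.##/##./##./...; V12=+1→.##/.##/.##/...; V20=+1→.##/.#./##./#..; V22=+1→.##/.#./.##/..#
ply 2, H at ###/##./.#./... | H30=-1→###/##./.#./##.*; H31=-1→###/##./.#./.##
ply 3, V at ###/##./.#./##. | V12=+1→###/###/.##/##.*; V22=+1→###/##./.##/###
ply 4: ###/###/.##/##. is terminal -1 (H); from .##/.#./.#./... depth 6

value(.##/.#./.#./..., V) = +1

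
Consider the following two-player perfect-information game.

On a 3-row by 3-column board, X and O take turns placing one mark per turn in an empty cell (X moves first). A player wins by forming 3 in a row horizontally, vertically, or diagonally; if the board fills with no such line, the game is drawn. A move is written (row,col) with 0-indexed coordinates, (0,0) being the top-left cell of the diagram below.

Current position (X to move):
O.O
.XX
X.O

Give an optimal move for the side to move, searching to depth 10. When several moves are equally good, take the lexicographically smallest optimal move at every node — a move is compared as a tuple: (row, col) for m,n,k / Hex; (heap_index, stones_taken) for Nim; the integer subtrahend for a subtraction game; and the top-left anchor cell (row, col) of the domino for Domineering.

p1 X@[O.O/.XX/X.O]: (0,1)[OXO/.XX/X.O]+1* (1,0)[O.O/XXX/X.O]+1 (2,1)[O.O/.XX/XXO]-1
p2 O@[OXO/.XX/X.O]: (1,0)[OXO/OXX/X.O]-1* (2,1)[OXO/.XX/XOO]-1
p3 X@[OXO/OXX/X.O]: (2,1)[OXO/OXX/XXO]+1*
p4 O@[OXO/OXX/XXO] terminal -1; root [O.O/.XX/X.O] d10

X's best at [O.O/.XX/X.O]: (0,1)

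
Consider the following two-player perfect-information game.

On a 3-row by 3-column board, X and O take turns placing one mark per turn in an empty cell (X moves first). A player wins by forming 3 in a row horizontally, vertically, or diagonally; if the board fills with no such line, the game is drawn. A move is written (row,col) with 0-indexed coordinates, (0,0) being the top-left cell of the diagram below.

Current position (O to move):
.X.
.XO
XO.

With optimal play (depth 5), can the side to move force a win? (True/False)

ply 1, O at .X./.XO/XO. | (0,0)=-1→OX./.XO/XO.; (0,2)=+0→.XO/.XO/XO.*; (1,0)=-1→.X./OXO/XO.; (2,2)=-1→.X./.XO/XOO
ply 2, X at .XO/.XO/XO. | (0,0)=-1→XXO/.XO/XO.; (1,0)=-1→.XO/XXO/XO.; (2,2)=+0→.XO/.XO/XOX*
ply 3, O at .XO/.XO/XOX | (0,0)=+0→OXO/.XO/XOX*; (1,0)=-1→.XO/OXO/XOX
ply 4, X at OXO/.XO/XOX | (1,0)=+0→OXO/XXO/XOX*
ply 5: OXO/XXO/XOX is terminal +0 (O); from .X./.XO/XO. depth 5

O winning at [.X./.XO/XO.]: False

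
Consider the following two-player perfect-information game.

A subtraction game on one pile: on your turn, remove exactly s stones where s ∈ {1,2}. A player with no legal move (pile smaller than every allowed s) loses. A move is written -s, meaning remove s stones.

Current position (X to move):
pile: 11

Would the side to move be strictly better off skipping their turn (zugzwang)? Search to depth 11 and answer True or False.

zugzwang(11, X) = False

p1 X@[11]: -1[10]-1 -2[9]+1*
p2 O@[9]: -1[8]-1* -2[7]-1
p3 X@[8]: -1[7]-1 -2[6]+1*
p4 O@[6]: -1[5]-1* -2[4]-1
p5 X@[5]: -1[4]-1 -2[3]+1*
p6 O@[3]: -1[2]-1* -2[1]-1
p7 X@[2]: -1[1]-1 -2[0]+1*
p8 O@[0] terminal -1; root [11] d11
suppose X passes — search the same position with O to move:
pass> p1 O@[11]: -1[10]-1 -2[9]+1*
pass> p2 X@[9]: -1[8]-1* -2[7]-1
pass> p3 O@[8]: -1[7]-1 -2[6]+1*
pass> p4 X@[6]: -1[5]-1* -2[4]-1
pass> p5 O@[5]: -1[4]-1 -2[3]+1*
pass> p6 X@[3]: -1[2]-1* -2[1]-1
pass> p7 O@[2]: -1[1]-1 -2[0]+1*
pass> p8 X@[0] terminal -1; root [11] d11
for X: play +1, pass -1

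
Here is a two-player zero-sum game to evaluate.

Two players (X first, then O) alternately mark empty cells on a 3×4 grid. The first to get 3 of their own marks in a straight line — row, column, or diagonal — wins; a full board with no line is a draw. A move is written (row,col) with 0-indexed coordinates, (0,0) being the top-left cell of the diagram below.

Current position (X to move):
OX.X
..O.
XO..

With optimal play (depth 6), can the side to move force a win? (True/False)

X winning at [OX.X/..O./XO..]: True

p1 X@[OX.X/..O./XO..]: (0,2)[OXXX/..O./XO..]+1* (1,0)[OX.X/X.O./XO..]+0 (1,1)[OX.X/.XO./XO..]+0 (1,3)[OX.X/..OX/XO..]+1 (2,2)[OX.X/..O./XOX.]+0 (2,3)[OX.X/..O./XO.X]+1
p2 O@[OXXX/..O./XO..] terminal -1; root [OX.X/..O./XO..] d6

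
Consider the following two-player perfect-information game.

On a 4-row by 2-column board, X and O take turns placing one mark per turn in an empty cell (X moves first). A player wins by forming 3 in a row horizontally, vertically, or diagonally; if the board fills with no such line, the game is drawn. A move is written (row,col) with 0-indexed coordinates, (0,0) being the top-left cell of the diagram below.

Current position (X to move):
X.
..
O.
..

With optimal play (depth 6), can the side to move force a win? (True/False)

X winning at [X./../O./..]: False

p1 X@[X./../O./..]: (0,1)[XX/../O./..]+0* (1,0)[X./X./O./..]+0 (1,1)[X./.X/O./..]+0 (2,1)[X./../OX/..]+0 (3,0)[X./../O./X.]+0 (3,1)[X./../O./.X]+0
p2 O@[XX/../O./..]: (1,0)[XX/O./O./..]+0* (1,1)[XX/.O/O./..]+0 (2,1)[XX/../OO/..]+0 (3,0)[XX/../O./O.]+0 (3,1)[XX/../O./.O]+0
p3 X@[XX/O./O./..]: (1,1)[XX/OX/O./..]-1 (2,1)[XX/O./OX/..]-1 (3,0)[XX/O./O./X.]+0* (3,1)[XX/O./O./.X]-1
p4 O@[XX/O./O./X.]: (1,1)[XX/OO/O./X.]+0* (2,1)[XX/O./OO/X.]+0 (3,1)[XX/O./O./XO]+0
p5 X@[XX/OO/O./X.]: (2,1)[XX/OO/OX/X.]+0* (3,1)[XX/OO/O./XX]+0
p6 O@[XX/OO/OX/X.]: (3,1)[XX/OO/OX/XO]+0*
p7 X@[XX/OO/OX/XO] terminal +0; root [X./../O./..] d6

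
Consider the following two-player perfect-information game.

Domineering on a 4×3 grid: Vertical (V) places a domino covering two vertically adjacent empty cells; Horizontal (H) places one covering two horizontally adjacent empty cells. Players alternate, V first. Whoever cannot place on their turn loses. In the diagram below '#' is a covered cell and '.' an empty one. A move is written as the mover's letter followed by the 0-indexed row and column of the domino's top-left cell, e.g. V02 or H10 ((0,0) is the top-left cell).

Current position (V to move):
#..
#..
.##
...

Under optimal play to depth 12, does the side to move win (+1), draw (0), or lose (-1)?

value(#../#../.##/..., V) = +1

ply 1, V at #../#../.##/... | V01=+1→##./##./.##/...*; V02=+1→#.#/#.#/.##/...; V20=-1→#../#../###/#..
ply 2, H at ##./##./.##/... | H30=-1→##./##./.##/##.*; H31=-1→##./##./.##/.##
ply 3, V at ##./##./.##/##. | V02=+1→###/###/.##/##.*
ply 4: ###/###/.##/##. is terminal -1 (H); from #../#../.##/... depth 12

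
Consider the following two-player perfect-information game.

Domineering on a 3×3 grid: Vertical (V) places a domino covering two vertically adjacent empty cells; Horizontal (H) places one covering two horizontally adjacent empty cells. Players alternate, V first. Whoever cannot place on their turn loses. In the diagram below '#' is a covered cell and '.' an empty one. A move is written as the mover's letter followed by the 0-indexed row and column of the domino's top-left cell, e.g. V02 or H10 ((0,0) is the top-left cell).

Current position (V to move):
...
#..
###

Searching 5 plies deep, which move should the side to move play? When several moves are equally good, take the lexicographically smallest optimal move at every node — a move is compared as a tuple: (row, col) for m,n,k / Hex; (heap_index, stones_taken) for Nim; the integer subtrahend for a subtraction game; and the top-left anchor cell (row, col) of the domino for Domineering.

p1 V@[.../#../###]: V01[.#./##./###]+1* V02[..#/#.#/###]-1
p2 H@[.#./##./###] terminal -1; root [.../#../###] d5

V's best at [.../#../###]: V01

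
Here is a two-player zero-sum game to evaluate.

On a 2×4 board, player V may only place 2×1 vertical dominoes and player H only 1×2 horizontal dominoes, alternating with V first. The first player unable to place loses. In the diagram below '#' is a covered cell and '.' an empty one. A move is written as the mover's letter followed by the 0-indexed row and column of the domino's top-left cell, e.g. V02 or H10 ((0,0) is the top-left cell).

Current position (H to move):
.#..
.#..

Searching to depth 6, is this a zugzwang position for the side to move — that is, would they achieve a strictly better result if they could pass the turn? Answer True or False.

ply 1, H at .#../.#.. | H02=+1→.###/.#..*; H12=+1→.#../.###
ply 2, V at .###/.#.. | V00=-1→####/##..*
ply 3, H at ####/##.. | H12=+1→####/####*
ply 4: ####/#### is terminal -1 (V); from .#../.#.. depth 6
pass branch (V moves first from the same position):
  | ply 1, V at .#../.#.. | V00=-1→##../##..; V02=+1→.##./.##.*; V03=+1→.#.#/.#.#
  | ply 2: .##./.##. is terminal -1 (H); from .#../.#.. depth 6
H moving scores +1; H passing scores -1

zugzwang(.#../.#.., H) = False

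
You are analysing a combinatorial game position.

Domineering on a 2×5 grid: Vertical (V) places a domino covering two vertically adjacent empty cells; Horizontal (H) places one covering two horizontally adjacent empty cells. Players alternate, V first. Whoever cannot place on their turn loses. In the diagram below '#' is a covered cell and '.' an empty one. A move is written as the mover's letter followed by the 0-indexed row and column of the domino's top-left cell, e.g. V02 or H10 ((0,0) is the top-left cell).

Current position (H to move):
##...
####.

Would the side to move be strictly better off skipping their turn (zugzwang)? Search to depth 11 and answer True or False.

ply 1, H at ##.../####. | H02=-1→####./####.; H03=+1→##.##/####.*
ply 2: ##.##/####. is terminal -1 (V); from ##.../####. depth 11
pass branch (V moves first from the same position):
  | ply 1, V at ##.../####. | V04=-1→##..#/#####*
  | ply 2, H at ##..#/##### | H02=+1→#####/#####*
  | ply 3: #####/##### is terminal -1 (V); from ##.../####. depth 11
H moving scores +1; H passing scores +1

zugzwang(##.../####., H) = False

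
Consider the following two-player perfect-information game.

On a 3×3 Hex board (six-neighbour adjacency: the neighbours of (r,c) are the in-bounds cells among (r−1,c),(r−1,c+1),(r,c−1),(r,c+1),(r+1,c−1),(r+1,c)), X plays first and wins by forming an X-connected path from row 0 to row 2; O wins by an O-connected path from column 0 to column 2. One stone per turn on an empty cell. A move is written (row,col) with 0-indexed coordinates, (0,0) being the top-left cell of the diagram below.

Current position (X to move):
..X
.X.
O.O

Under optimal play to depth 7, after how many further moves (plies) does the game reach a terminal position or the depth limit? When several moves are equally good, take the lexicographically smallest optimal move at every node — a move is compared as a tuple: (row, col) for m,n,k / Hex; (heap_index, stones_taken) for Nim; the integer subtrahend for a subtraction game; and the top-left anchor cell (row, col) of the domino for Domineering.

PV length from [..X/.X./O.O]: 1 ply

[..X/.X./O.O] X move#1: (0,0):-1/X.X/.X./O.O, (0,1):-1/.XX/.X./O.O, (1,0):-1/..X/XX./O.O, (1,2):-1/..X/.XX/O.O, (2,1):+1/..X/.X./OXO*
[..X/.X./OXO] end (terminal -1, O#2); searched ..X/.X./O.O to 7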